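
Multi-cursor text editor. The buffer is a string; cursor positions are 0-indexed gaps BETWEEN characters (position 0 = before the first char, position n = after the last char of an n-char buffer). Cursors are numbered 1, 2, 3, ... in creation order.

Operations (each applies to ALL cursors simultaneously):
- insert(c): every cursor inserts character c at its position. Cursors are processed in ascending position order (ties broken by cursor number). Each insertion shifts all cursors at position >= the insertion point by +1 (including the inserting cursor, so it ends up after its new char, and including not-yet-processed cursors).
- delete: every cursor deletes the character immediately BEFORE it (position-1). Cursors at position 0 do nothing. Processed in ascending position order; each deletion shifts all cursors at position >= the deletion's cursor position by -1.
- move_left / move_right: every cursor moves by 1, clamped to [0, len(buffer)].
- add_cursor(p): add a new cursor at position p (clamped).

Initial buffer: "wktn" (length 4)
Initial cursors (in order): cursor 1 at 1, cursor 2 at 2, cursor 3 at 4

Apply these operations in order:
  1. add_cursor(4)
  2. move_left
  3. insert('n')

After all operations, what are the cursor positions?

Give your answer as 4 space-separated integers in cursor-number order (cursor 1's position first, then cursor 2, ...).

After op 1 (add_cursor(4)): buffer="wktn" (len 4), cursors c1@1 c2@2 c3@4 c4@4, authorship ....
After op 2 (move_left): buffer="wktn" (len 4), cursors c1@0 c2@1 c3@3 c4@3, authorship ....
After op 3 (insert('n')): buffer="nwnktnnn" (len 8), cursors c1@1 c2@3 c3@7 c4@7, authorship 1.2..34.

Answer: 1 3 7 7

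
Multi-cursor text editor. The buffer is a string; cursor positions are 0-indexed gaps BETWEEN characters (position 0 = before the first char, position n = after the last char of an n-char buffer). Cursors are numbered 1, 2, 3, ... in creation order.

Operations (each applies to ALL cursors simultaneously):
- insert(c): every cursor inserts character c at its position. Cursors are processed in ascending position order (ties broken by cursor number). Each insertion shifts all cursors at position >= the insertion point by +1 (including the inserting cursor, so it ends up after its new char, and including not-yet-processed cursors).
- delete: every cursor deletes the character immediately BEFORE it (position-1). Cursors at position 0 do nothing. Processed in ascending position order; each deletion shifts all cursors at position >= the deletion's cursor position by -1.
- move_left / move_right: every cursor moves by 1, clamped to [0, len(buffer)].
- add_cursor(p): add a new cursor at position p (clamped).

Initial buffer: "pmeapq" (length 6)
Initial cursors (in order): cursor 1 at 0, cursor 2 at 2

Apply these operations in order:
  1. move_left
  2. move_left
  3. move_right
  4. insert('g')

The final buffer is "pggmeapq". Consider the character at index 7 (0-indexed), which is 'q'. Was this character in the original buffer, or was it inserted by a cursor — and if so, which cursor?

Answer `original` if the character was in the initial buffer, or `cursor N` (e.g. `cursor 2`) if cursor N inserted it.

Answer: original

Derivation:
After op 1 (move_left): buffer="pmeapq" (len 6), cursors c1@0 c2@1, authorship ......
After op 2 (move_left): buffer="pmeapq" (len 6), cursors c1@0 c2@0, authorship ......
After op 3 (move_right): buffer="pmeapq" (len 6), cursors c1@1 c2@1, authorship ......
After op 4 (insert('g')): buffer="pggmeapq" (len 8), cursors c1@3 c2@3, authorship .12.....
Authorship (.=original, N=cursor N): . 1 2 . . . . .
Index 7: author = original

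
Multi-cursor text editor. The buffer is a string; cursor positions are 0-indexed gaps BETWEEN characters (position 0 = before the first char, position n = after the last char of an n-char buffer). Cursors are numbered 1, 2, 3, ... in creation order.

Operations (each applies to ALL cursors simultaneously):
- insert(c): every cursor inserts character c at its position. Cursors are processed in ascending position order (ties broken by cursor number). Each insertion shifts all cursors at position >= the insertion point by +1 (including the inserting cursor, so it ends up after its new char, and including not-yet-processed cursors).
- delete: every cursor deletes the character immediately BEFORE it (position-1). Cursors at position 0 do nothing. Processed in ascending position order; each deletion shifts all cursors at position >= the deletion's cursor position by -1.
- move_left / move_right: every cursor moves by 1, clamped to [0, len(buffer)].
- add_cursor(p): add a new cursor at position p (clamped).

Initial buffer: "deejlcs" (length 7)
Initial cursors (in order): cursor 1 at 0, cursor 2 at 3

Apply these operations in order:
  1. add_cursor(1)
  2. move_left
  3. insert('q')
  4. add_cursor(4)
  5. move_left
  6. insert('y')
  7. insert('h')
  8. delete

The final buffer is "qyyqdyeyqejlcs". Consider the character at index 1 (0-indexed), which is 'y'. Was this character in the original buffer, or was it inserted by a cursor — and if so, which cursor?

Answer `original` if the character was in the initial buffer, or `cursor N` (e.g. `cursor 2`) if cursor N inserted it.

After op 1 (add_cursor(1)): buffer="deejlcs" (len 7), cursors c1@0 c3@1 c2@3, authorship .......
After op 2 (move_left): buffer="deejlcs" (len 7), cursors c1@0 c3@0 c2@2, authorship .......
After op 3 (insert('q')): buffer="qqdeqejlcs" (len 10), cursors c1@2 c3@2 c2@5, authorship 13..2.....
After op 4 (add_cursor(4)): buffer="qqdeqejlcs" (len 10), cursors c1@2 c3@2 c4@4 c2@5, authorship 13..2.....
After op 5 (move_left): buffer="qqdeqejlcs" (len 10), cursors c1@1 c3@1 c4@3 c2@4, authorship 13..2.....
After op 6 (insert('y')): buffer="qyyqdyeyqejlcs" (len 14), cursors c1@3 c3@3 c4@6 c2@8, authorship 1133.4.22.....
After op 7 (insert('h')): buffer="qyyhhqdyheyhqejlcs" (len 18), cursors c1@5 c3@5 c4@9 c2@12, authorship 113133.44.222.....
After op 8 (delete): buffer="qyyqdyeyqejlcs" (len 14), cursors c1@3 c3@3 c4@6 c2@8, authorship 1133.4.22.....
Authorship (.=original, N=cursor N): 1 1 3 3 . 4 . 2 2 . . . . .
Index 1: author = 1

Answer: cursor 1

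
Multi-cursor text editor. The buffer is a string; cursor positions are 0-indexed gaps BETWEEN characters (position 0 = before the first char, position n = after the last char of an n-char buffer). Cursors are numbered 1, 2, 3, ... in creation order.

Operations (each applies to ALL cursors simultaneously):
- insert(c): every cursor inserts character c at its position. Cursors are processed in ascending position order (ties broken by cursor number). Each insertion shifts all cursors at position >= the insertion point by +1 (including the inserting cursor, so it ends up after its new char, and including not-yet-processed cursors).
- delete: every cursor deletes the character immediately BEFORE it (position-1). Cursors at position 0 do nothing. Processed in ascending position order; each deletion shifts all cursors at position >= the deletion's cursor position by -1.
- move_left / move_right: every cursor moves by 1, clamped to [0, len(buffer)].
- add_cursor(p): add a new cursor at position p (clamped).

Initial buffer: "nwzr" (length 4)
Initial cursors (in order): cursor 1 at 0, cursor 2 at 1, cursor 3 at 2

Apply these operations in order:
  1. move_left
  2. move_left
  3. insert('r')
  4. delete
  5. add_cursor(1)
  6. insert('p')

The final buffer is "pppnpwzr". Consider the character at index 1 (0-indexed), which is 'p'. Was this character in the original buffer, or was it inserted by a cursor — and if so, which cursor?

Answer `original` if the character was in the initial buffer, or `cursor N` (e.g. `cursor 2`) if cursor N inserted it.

After op 1 (move_left): buffer="nwzr" (len 4), cursors c1@0 c2@0 c3@1, authorship ....
After op 2 (move_left): buffer="nwzr" (len 4), cursors c1@0 c2@0 c3@0, authorship ....
After op 3 (insert('r')): buffer="rrrnwzr" (len 7), cursors c1@3 c2@3 c3@3, authorship 123....
After op 4 (delete): buffer="nwzr" (len 4), cursors c1@0 c2@0 c3@0, authorship ....
After op 5 (add_cursor(1)): buffer="nwzr" (len 4), cursors c1@0 c2@0 c3@0 c4@1, authorship ....
After op 6 (insert('p')): buffer="pppnpwzr" (len 8), cursors c1@3 c2@3 c3@3 c4@5, authorship 123.4...
Authorship (.=original, N=cursor N): 1 2 3 . 4 . . .
Index 1: author = 2

Answer: cursor 2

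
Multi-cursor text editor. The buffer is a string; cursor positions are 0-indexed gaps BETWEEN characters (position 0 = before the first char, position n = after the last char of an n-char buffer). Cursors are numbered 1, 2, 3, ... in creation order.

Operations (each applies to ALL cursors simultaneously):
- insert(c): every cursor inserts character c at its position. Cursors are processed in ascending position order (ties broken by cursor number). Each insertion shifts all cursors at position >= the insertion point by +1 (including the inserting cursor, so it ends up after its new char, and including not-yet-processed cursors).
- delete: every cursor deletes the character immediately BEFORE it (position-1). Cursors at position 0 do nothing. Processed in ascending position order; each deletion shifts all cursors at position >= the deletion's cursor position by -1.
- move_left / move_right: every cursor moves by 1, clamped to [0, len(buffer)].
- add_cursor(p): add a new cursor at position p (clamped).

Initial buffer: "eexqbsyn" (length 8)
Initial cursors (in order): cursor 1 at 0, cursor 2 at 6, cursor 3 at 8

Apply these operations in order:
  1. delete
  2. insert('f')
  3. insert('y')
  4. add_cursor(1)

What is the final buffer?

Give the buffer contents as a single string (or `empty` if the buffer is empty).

Answer: fyeexqbfyyfy

Derivation:
After op 1 (delete): buffer="eexqby" (len 6), cursors c1@0 c2@5 c3@6, authorship ......
After op 2 (insert('f')): buffer="feexqbfyf" (len 9), cursors c1@1 c2@7 c3@9, authorship 1.....2.3
After op 3 (insert('y')): buffer="fyeexqbfyyfy" (len 12), cursors c1@2 c2@9 c3@12, authorship 11.....22.33
After op 4 (add_cursor(1)): buffer="fyeexqbfyyfy" (len 12), cursors c4@1 c1@2 c2@9 c3@12, authorship 11.....22.33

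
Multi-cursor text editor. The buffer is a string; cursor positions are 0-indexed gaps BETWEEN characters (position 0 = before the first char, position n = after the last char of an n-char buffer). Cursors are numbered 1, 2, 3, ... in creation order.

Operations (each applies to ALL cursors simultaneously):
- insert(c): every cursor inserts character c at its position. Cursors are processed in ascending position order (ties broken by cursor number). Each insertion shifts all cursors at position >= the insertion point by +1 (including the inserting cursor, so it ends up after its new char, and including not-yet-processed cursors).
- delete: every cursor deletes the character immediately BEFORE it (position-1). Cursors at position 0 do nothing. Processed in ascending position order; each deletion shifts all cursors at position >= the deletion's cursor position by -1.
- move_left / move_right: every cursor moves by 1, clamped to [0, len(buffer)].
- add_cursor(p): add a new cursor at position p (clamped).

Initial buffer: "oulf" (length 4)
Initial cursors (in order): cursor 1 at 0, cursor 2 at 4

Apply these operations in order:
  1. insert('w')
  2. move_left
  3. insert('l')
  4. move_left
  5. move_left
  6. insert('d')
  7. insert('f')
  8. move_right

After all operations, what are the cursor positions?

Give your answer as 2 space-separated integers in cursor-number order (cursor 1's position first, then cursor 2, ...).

Answer: 3 10

Derivation:
After op 1 (insert('w')): buffer="woulfw" (len 6), cursors c1@1 c2@6, authorship 1....2
After op 2 (move_left): buffer="woulfw" (len 6), cursors c1@0 c2@5, authorship 1....2
After op 3 (insert('l')): buffer="lwoulflw" (len 8), cursors c1@1 c2@7, authorship 11....22
After op 4 (move_left): buffer="lwoulflw" (len 8), cursors c1@0 c2@6, authorship 11....22
After op 5 (move_left): buffer="lwoulflw" (len 8), cursors c1@0 c2@5, authorship 11....22
After op 6 (insert('d')): buffer="dlwouldflw" (len 10), cursors c1@1 c2@7, authorship 111...2.22
After op 7 (insert('f')): buffer="dflwouldfflw" (len 12), cursors c1@2 c2@9, authorship 1111...22.22
After op 8 (move_right): buffer="dflwouldfflw" (len 12), cursors c1@3 c2@10, authorship 1111...22.22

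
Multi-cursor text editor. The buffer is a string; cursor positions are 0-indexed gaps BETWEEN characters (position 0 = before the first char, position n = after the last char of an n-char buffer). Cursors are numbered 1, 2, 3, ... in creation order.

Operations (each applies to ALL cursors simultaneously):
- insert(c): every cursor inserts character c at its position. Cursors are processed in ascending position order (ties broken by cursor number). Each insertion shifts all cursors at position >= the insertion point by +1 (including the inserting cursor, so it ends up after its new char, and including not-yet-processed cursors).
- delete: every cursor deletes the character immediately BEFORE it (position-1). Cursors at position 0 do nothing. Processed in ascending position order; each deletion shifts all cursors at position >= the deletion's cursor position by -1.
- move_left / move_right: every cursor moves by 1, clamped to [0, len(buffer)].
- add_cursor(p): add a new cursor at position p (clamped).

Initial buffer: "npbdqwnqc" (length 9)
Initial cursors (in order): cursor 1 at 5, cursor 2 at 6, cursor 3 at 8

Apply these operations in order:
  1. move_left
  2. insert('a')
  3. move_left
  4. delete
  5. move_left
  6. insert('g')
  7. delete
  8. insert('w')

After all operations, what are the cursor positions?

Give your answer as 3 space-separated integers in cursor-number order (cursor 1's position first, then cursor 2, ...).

Answer: 3 5 8

Derivation:
After op 1 (move_left): buffer="npbdqwnqc" (len 9), cursors c1@4 c2@5 c3@7, authorship .........
After op 2 (insert('a')): buffer="npbdaqawnaqc" (len 12), cursors c1@5 c2@7 c3@10, authorship ....1.2..3..
After op 3 (move_left): buffer="npbdaqawnaqc" (len 12), cursors c1@4 c2@6 c3@9, authorship ....1.2..3..
After op 4 (delete): buffer="npbaawaqc" (len 9), cursors c1@3 c2@4 c3@6, authorship ...12.3..
After op 5 (move_left): buffer="npbaawaqc" (len 9), cursors c1@2 c2@3 c3@5, authorship ...12.3..
After op 6 (insert('g')): buffer="npgbgaagwaqc" (len 12), cursors c1@3 c2@5 c3@8, authorship ..1.2123.3..
After op 7 (delete): buffer="npbaawaqc" (len 9), cursors c1@2 c2@3 c3@5, authorship ...12.3..
After op 8 (insert('w')): buffer="npwbwaawwaqc" (len 12), cursors c1@3 c2@5 c3@8, authorship ..1.2123.3..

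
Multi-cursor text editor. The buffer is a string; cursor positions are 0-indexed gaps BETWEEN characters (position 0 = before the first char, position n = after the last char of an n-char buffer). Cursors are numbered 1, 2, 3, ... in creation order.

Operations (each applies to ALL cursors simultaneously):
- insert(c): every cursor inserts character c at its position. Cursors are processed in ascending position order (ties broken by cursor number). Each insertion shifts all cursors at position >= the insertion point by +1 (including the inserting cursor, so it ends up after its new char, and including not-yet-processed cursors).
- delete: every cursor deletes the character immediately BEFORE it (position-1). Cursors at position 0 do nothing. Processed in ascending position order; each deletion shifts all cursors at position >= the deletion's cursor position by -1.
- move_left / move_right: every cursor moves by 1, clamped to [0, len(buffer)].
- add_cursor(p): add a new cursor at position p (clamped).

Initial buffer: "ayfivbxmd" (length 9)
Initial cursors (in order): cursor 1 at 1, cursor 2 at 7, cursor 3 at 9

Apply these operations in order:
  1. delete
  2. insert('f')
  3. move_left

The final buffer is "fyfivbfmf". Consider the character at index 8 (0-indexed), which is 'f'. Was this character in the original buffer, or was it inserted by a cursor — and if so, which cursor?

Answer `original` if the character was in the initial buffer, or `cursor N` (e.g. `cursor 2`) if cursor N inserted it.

Answer: cursor 3

Derivation:
After op 1 (delete): buffer="yfivbm" (len 6), cursors c1@0 c2@5 c3@6, authorship ......
After op 2 (insert('f')): buffer="fyfivbfmf" (len 9), cursors c1@1 c2@7 c3@9, authorship 1.....2.3
After op 3 (move_left): buffer="fyfivbfmf" (len 9), cursors c1@0 c2@6 c3@8, authorship 1.....2.3
Authorship (.=original, N=cursor N): 1 . . . . . 2 . 3
Index 8: author = 3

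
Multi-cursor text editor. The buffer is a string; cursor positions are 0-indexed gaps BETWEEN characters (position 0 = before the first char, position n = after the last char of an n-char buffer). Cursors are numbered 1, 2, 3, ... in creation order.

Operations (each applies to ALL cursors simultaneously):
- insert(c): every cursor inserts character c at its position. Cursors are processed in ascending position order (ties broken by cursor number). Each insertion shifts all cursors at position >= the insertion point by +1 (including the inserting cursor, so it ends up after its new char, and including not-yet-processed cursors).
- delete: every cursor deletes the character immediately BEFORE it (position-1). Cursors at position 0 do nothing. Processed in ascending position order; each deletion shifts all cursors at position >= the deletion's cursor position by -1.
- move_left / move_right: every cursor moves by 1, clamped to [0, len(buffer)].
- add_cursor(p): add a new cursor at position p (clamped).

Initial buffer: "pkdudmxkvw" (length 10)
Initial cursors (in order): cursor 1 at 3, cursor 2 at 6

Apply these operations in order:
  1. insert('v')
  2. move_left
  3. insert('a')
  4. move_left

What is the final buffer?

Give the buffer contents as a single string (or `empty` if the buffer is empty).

After op 1 (insert('v')): buffer="pkdvudmvxkvw" (len 12), cursors c1@4 c2@8, authorship ...1...2....
After op 2 (move_left): buffer="pkdvudmvxkvw" (len 12), cursors c1@3 c2@7, authorship ...1...2....
After op 3 (insert('a')): buffer="pkdavudmavxkvw" (len 14), cursors c1@4 c2@9, authorship ...11...22....
After op 4 (move_left): buffer="pkdavudmavxkvw" (len 14), cursors c1@3 c2@8, authorship ...11...22....

Answer: pkdavudmavxkvw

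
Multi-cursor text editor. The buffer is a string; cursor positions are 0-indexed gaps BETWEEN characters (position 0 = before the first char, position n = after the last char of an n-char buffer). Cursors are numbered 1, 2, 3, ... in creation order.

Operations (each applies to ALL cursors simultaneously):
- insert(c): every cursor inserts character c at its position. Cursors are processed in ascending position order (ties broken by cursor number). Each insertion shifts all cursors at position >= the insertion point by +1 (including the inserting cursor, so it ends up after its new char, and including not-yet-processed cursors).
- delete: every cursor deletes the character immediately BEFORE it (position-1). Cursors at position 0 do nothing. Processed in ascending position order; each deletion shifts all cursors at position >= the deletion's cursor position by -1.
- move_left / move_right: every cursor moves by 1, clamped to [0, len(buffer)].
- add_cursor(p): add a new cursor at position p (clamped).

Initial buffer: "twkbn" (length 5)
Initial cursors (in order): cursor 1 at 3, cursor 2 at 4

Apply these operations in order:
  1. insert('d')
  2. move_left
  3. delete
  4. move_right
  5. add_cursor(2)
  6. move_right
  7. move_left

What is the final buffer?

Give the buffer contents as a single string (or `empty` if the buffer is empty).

After op 1 (insert('d')): buffer="twkdbdn" (len 7), cursors c1@4 c2@6, authorship ...1.2.
After op 2 (move_left): buffer="twkdbdn" (len 7), cursors c1@3 c2@5, authorship ...1.2.
After op 3 (delete): buffer="twddn" (len 5), cursors c1@2 c2@3, authorship ..12.
After op 4 (move_right): buffer="twddn" (len 5), cursors c1@3 c2@4, authorship ..12.
After op 5 (add_cursor(2)): buffer="twddn" (len 5), cursors c3@2 c1@3 c2@4, authorship ..12.
After op 6 (move_right): buffer="twddn" (len 5), cursors c3@3 c1@4 c2@5, authorship ..12.
After op 7 (move_left): buffer="twddn" (len 5), cursors c3@2 c1@3 c2@4, authorship ..12.

Answer: twddn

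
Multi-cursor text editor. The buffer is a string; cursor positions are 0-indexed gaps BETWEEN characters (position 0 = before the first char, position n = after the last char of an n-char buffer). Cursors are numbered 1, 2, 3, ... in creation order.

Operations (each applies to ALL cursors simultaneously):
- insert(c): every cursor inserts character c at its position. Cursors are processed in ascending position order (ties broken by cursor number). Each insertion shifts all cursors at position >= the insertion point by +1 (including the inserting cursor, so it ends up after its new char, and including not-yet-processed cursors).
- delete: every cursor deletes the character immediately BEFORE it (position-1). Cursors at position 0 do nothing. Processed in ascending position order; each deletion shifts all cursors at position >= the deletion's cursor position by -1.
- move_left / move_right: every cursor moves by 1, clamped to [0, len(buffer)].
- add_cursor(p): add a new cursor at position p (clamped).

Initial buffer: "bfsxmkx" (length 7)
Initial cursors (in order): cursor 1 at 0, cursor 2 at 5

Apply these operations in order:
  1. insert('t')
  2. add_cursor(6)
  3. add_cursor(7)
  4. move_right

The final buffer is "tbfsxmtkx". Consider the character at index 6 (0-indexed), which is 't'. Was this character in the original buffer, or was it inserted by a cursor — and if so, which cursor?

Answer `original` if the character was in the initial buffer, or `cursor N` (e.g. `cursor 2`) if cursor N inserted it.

After op 1 (insert('t')): buffer="tbfsxmtkx" (len 9), cursors c1@1 c2@7, authorship 1.....2..
After op 2 (add_cursor(6)): buffer="tbfsxmtkx" (len 9), cursors c1@1 c3@6 c2@7, authorship 1.....2..
After op 3 (add_cursor(7)): buffer="tbfsxmtkx" (len 9), cursors c1@1 c3@6 c2@7 c4@7, authorship 1.....2..
After op 4 (move_right): buffer="tbfsxmtkx" (len 9), cursors c1@2 c3@7 c2@8 c4@8, authorship 1.....2..
Authorship (.=original, N=cursor N): 1 . . . . . 2 . .
Index 6: author = 2

Answer: cursor 2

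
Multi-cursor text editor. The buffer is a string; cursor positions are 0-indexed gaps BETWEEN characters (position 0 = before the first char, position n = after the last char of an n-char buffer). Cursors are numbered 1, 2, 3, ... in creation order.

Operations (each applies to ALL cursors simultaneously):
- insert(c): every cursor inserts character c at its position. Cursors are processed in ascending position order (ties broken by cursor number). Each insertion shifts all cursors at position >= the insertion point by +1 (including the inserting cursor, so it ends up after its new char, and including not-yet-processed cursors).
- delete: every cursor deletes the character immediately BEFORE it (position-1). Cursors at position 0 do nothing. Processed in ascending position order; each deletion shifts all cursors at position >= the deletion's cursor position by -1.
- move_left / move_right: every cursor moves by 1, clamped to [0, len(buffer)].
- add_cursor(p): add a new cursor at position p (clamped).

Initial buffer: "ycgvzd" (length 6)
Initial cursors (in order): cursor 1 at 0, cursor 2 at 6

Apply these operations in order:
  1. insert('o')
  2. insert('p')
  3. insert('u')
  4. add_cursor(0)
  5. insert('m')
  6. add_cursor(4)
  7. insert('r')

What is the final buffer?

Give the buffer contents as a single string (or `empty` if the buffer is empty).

After op 1 (insert('o')): buffer="oycgvzdo" (len 8), cursors c1@1 c2@8, authorship 1......2
After op 2 (insert('p')): buffer="opycgvzdop" (len 10), cursors c1@2 c2@10, authorship 11......22
After op 3 (insert('u')): buffer="opuycgvzdopu" (len 12), cursors c1@3 c2@12, authorship 111......222
After op 4 (add_cursor(0)): buffer="opuycgvzdopu" (len 12), cursors c3@0 c1@3 c2@12, authorship 111......222
After op 5 (insert('m')): buffer="mopumycgvzdopum" (len 15), cursors c3@1 c1@5 c2@15, authorship 31111......2222
After op 6 (add_cursor(4)): buffer="mopumycgvzdopum" (len 15), cursors c3@1 c4@4 c1@5 c2@15, authorship 31111......2222
After op 7 (insert('r')): buffer="mropurmrycgvzdopumr" (len 19), cursors c3@2 c4@6 c1@8 c2@19, authorship 33111411......22222

Answer: mropurmrycgvzdopumr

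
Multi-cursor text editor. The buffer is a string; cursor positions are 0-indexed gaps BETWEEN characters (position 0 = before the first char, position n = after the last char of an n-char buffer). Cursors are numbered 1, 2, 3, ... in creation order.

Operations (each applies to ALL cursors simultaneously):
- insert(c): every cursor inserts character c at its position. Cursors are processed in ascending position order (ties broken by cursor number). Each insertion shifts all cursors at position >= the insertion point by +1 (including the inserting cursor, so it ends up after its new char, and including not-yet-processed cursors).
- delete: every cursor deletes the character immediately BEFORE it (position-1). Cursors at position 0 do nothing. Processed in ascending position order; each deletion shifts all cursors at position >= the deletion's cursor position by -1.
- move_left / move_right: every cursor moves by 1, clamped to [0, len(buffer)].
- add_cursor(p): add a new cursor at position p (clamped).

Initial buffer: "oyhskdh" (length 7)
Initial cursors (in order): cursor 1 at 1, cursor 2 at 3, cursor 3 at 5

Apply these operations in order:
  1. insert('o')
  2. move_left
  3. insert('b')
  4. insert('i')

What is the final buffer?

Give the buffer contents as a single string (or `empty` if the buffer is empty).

Answer: obioyhbioskbiodh

Derivation:
After op 1 (insert('o')): buffer="ooyhoskodh" (len 10), cursors c1@2 c2@5 c3@8, authorship .1..2..3..
After op 2 (move_left): buffer="ooyhoskodh" (len 10), cursors c1@1 c2@4 c3@7, authorship .1..2..3..
After op 3 (insert('b')): buffer="oboyhboskbodh" (len 13), cursors c1@2 c2@6 c3@10, authorship .11..22..33..
After op 4 (insert('i')): buffer="obioyhbioskbiodh" (len 16), cursors c1@3 c2@8 c3@13, authorship .111..222..333..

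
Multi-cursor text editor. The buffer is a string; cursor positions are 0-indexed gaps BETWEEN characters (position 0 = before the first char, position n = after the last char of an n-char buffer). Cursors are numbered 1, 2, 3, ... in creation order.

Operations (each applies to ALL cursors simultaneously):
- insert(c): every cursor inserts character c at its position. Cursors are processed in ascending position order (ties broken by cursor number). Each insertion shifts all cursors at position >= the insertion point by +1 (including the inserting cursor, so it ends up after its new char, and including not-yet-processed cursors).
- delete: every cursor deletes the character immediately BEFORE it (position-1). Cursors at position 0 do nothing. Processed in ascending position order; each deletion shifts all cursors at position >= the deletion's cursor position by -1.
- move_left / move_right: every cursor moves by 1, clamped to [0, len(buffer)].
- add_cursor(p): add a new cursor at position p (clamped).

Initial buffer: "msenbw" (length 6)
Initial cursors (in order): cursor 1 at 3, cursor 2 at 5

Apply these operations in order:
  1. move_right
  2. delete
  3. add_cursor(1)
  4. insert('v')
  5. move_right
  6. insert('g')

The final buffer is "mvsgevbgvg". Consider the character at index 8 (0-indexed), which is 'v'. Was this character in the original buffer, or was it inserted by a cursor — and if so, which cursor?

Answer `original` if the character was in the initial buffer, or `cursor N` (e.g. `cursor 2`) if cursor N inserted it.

Answer: cursor 2

Derivation:
After op 1 (move_right): buffer="msenbw" (len 6), cursors c1@4 c2@6, authorship ......
After op 2 (delete): buffer="mseb" (len 4), cursors c1@3 c2@4, authorship ....
After op 3 (add_cursor(1)): buffer="mseb" (len 4), cursors c3@1 c1@3 c2@4, authorship ....
After op 4 (insert('v')): buffer="mvsevbv" (len 7), cursors c3@2 c1@5 c2@7, authorship .3..1.2
After op 5 (move_right): buffer="mvsevbv" (len 7), cursors c3@3 c1@6 c2@7, authorship .3..1.2
After op 6 (insert('g')): buffer="mvsgevbgvg" (len 10), cursors c3@4 c1@8 c2@10, authorship .3.3.1.122
Authorship (.=original, N=cursor N): . 3 . 3 . 1 . 1 2 2
Index 8: author = 2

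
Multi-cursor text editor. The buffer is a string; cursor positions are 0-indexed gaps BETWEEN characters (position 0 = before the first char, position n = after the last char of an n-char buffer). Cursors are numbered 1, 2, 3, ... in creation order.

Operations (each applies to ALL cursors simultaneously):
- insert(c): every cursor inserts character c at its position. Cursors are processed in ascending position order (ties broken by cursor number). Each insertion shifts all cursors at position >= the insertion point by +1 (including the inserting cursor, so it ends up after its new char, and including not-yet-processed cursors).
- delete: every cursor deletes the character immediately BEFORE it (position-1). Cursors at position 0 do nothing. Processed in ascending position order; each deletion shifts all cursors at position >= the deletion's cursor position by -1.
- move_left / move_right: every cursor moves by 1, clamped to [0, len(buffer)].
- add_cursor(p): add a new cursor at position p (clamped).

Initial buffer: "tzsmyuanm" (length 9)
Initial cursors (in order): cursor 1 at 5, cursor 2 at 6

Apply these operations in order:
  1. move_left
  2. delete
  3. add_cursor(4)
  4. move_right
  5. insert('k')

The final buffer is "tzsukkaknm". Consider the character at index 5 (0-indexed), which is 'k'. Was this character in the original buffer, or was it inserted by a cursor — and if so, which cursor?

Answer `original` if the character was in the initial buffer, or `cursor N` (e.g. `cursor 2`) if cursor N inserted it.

Answer: cursor 2

Derivation:
After op 1 (move_left): buffer="tzsmyuanm" (len 9), cursors c1@4 c2@5, authorship .........
After op 2 (delete): buffer="tzsuanm" (len 7), cursors c1@3 c2@3, authorship .......
After op 3 (add_cursor(4)): buffer="tzsuanm" (len 7), cursors c1@3 c2@3 c3@4, authorship .......
After op 4 (move_right): buffer="tzsuanm" (len 7), cursors c1@4 c2@4 c3@5, authorship .......
After op 5 (insert('k')): buffer="tzsukkaknm" (len 10), cursors c1@6 c2@6 c3@8, authorship ....12.3..
Authorship (.=original, N=cursor N): . . . . 1 2 . 3 . .
Index 5: author = 2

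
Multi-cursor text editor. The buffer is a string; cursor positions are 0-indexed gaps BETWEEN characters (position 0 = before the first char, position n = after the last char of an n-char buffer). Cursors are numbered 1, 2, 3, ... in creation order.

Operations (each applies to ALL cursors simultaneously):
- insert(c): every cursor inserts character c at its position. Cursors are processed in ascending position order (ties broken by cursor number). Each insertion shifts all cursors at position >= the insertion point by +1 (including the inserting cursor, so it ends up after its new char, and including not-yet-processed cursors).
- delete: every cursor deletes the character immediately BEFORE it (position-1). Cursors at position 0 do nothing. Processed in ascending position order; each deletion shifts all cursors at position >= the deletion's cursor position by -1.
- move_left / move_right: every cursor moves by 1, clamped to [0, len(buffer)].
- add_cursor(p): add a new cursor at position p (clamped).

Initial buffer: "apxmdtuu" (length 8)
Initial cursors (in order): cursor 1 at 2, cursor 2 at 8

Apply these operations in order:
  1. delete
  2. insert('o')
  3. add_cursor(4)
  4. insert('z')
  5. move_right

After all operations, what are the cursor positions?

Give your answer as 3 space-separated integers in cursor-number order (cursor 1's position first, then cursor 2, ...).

After op 1 (delete): buffer="axmdtu" (len 6), cursors c1@1 c2@6, authorship ......
After op 2 (insert('o')): buffer="aoxmdtuo" (len 8), cursors c1@2 c2@8, authorship .1.....2
After op 3 (add_cursor(4)): buffer="aoxmdtuo" (len 8), cursors c1@2 c3@4 c2@8, authorship .1.....2
After op 4 (insert('z')): buffer="aozxmzdtuoz" (len 11), cursors c1@3 c3@6 c2@11, authorship .11..3...22
After op 5 (move_right): buffer="aozxmzdtuoz" (len 11), cursors c1@4 c3@7 c2@11, authorship .11..3...22

Answer: 4 11 7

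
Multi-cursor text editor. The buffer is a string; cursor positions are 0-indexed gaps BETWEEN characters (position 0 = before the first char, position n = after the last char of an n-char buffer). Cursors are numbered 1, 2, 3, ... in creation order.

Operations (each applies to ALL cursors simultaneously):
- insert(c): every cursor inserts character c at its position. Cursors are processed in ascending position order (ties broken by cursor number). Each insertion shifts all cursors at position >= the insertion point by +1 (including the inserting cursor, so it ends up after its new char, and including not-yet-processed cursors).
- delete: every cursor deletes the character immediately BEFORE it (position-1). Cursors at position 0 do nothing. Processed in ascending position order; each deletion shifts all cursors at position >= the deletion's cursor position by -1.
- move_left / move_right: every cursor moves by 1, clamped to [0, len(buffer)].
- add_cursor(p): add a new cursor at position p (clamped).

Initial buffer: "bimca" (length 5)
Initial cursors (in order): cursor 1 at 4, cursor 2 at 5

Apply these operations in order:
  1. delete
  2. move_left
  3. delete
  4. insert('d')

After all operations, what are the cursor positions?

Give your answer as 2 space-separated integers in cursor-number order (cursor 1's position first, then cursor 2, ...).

After op 1 (delete): buffer="bim" (len 3), cursors c1@3 c2@3, authorship ...
After op 2 (move_left): buffer="bim" (len 3), cursors c1@2 c2@2, authorship ...
After op 3 (delete): buffer="m" (len 1), cursors c1@0 c2@0, authorship .
After op 4 (insert('d')): buffer="ddm" (len 3), cursors c1@2 c2@2, authorship 12.

Answer: 2 2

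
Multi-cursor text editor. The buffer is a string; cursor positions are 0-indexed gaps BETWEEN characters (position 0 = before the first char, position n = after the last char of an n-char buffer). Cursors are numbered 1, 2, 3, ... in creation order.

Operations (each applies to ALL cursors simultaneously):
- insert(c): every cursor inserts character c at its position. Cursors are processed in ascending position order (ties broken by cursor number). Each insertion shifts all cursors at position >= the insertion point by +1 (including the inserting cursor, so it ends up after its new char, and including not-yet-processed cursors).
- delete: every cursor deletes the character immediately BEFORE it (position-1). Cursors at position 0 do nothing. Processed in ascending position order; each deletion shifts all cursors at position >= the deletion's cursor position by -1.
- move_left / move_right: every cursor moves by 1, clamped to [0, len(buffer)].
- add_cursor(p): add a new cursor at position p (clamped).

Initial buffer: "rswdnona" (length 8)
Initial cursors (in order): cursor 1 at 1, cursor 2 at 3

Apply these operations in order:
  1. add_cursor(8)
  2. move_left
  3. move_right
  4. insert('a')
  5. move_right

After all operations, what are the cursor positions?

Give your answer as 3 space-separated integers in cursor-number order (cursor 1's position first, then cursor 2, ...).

Answer: 3 6 11

Derivation:
After op 1 (add_cursor(8)): buffer="rswdnona" (len 8), cursors c1@1 c2@3 c3@8, authorship ........
After op 2 (move_left): buffer="rswdnona" (len 8), cursors c1@0 c2@2 c3@7, authorship ........
After op 3 (move_right): buffer="rswdnona" (len 8), cursors c1@1 c2@3 c3@8, authorship ........
After op 4 (insert('a')): buffer="raswadnonaa" (len 11), cursors c1@2 c2@5 c3@11, authorship .1..2.....3
After op 5 (move_right): buffer="raswadnonaa" (len 11), cursors c1@3 c2@6 c3@11, authorship .1..2.....3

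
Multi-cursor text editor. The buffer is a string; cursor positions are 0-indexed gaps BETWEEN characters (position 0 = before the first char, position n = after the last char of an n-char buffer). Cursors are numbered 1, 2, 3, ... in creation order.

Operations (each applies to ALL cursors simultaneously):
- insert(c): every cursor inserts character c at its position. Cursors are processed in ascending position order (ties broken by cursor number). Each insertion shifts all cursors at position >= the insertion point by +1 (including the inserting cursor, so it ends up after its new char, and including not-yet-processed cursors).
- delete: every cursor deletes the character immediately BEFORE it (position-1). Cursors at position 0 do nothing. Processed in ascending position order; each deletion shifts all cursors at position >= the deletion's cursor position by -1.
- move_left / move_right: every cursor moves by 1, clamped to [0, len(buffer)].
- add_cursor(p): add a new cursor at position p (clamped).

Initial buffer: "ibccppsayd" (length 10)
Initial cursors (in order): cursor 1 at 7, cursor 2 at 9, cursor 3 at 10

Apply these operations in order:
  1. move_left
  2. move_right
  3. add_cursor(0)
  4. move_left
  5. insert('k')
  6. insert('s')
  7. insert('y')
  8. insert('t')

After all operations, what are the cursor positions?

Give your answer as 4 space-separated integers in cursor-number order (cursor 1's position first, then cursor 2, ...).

After op 1 (move_left): buffer="ibccppsayd" (len 10), cursors c1@6 c2@8 c3@9, authorship ..........
After op 2 (move_right): buffer="ibccppsayd" (len 10), cursors c1@7 c2@9 c3@10, authorship ..........
After op 3 (add_cursor(0)): buffer="ibccppsayd" (len 10), cursors c4@0 c1@7 c2@9 c3@10, authorship ..........
After op 4 (move_left): buffer="ibccppsayd" (len 10), cursors c4@0 c1@6 c2@8 c3@9, authorship ..........
After op 5 (insert('k')): buffer="kibccppksakykd" (len 14), cursors c4@1 c1@8 c2@11 c3@13, authorship 4......1..2.3.
After op 6 (insert('s')): buffer="ksibccppkssaksyksd" (len 18), cursors c4@2 c1@10 c2@14 c3@17, authorship 44......11..22.33.
After op 7 (insert('y')): buffer="ksyibccppksysaksyyksyd" (len 22), cursors c4@3 c1@12 c2@17 c3@21, authorship 444......111..222.333.
After op 8 (insert('t')): buffer="ksytibccppksytsaksytyksytd" (len 26), cursors c4@4 c1@14 c2@20 c3@25, authorship 4444......1111..2222.3333.

Answer: 14 20 25 4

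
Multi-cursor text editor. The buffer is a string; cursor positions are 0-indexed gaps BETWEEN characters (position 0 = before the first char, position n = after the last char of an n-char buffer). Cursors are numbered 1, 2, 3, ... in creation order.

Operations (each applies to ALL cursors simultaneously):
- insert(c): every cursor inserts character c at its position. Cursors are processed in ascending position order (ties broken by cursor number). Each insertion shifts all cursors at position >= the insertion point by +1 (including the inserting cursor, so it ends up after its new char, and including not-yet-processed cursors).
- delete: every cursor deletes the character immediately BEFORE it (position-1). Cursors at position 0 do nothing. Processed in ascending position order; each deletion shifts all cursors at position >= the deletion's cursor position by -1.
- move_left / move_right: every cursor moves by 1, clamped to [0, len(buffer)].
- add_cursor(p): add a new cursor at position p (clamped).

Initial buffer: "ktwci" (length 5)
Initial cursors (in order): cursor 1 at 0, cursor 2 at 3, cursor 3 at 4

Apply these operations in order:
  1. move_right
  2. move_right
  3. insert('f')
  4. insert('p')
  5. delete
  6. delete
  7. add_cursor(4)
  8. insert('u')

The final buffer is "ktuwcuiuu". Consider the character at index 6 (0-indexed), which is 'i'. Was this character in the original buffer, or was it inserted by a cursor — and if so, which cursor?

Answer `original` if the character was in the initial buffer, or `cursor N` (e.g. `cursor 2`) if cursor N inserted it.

After op 1 (move_right): buffer="ktwci" (len 5), cursors c1@1 c2@4 c3@5, authorship .....
After op 2 (move_right): buffer="ktwci" (len 5), cursors c1@2 c2@5 c3@5, authorship .....
After op 3 (insert('f')): buffer="ktfwciff" (len 8), cursors c1@3 c2@8 c3@8, authorship ..1...23
After op 4 (insert('p')): buffer="ktfpwciffpp" (len 11), cursors c1@4 c2@11 c3@11, authorship ..11...2323
After op 5 (delete): buffer="ktfwciff" (len 8), cursors c1@3 c2@8 c3@8, authorship ..1...23
After op 6 (delete): buffer="ktwci" (len 5), cursors c1@2 c2@5 c3@5, authorship .....
After op 7 (add_cursor(4)): buffer="ktwci" (len 5), cursors c1@2 c4@4 c2@5 c3@5, authorship .....
After op 8 (insert('u')): buffer="ktuwcuiuu" (len 9), cursors c1@3 c4@6 c2@9 c3@9, authorship ..1..4.23
Authorship (.=original, N=cursor N): . . 1 . . 4 . 2 3
Index 6: author = original

Answer: original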